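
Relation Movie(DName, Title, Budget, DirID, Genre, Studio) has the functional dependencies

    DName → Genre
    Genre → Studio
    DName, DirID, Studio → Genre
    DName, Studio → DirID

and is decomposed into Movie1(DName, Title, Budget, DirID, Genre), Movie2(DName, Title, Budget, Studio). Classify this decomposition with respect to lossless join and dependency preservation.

Lossless test: (DName, Title, Budget)⁺ = {DName, Title, Budget, DirID, Genre, Studio}, which contains all of one fragment — lossless.
Dependency preservation: the restricted closure of {Genre} across the fragments never reaches {Studio}, so Genre → Studio cannot be enforced without a join — not preserved.

lossless but not dependency-preserving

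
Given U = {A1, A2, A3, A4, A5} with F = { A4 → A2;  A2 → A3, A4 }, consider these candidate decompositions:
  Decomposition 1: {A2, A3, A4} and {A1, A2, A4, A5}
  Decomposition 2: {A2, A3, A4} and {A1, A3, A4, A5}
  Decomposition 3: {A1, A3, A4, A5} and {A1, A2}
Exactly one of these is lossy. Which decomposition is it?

Decomposition 1: common = {A2, A4}, closure = {A2, A3, A4} → lossless.
Decomposition 2: common = {A3, A4}, closure = {A2, A3, A4} → lossless.
Decomposition 3: common = {A1}, closure = {A1} → lossy.

Decomposition 3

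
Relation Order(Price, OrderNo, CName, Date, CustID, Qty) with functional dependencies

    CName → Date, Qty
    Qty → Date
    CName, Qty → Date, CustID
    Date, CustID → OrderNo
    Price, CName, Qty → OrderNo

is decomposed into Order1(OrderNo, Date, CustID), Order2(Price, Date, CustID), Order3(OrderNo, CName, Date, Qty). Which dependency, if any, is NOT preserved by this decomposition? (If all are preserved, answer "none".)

CName, Qty → Date, CustID

Check CName, Qty → Date, CustID: no single fragment contains all of {CName, Date, CustID, Qty}, and the restricted closure of {CName, Qty} across the fragments never reaches {Date, CustID}.
CName → Date, Qty is preserved.
Qty → Date is preserved.
Date, CustID → OrderNo is preserved.
Price, CName, Qty → OrderNo is preserved.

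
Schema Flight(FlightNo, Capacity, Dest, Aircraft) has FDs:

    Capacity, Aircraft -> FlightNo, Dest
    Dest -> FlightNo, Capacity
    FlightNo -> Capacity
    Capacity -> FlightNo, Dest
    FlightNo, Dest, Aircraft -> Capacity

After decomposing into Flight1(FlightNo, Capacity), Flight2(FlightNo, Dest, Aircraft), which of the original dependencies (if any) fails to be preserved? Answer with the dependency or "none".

Capacity, Aircraft → FlightNo, Dest: restricted closure across fragments reaches FlightNo, Dest.
Dest → FlightNo, Capacity: restricted closure across fragments reaches FlightNo, Capacity.
FlightNo → Capacity lies within Flight1.
Capacity → FlightNo, Dest: restricted closure across fragments reaches FlightNo, Dest.
FlightNo, Dest, Aircraft → Capacity: restricted closure across fragments reaches Capacity.
Every dependency is enforceable on the fragments, so the decomposition is dependency-preserving.

none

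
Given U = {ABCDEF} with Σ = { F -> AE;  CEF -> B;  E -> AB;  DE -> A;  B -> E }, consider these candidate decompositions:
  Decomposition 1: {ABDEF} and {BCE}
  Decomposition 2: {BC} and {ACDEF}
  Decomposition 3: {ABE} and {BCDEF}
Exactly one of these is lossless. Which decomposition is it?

Decomposition 1: common = {BE}, closure = {ABE} → lossy.
Decomposition 2: common = {C}, closure = {C} → lossy.
Decomposition 3: common = {BE}, closure = {ABE} → lossless.

Decomposition 3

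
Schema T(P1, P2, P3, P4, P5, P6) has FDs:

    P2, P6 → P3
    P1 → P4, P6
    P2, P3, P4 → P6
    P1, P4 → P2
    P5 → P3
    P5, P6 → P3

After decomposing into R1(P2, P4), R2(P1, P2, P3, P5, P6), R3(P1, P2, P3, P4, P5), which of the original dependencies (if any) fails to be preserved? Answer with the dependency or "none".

Check P2, P3, P4 → P6: no single fragment contains all of {P2, P3, P4, P6}, and the restricted closure of {P2, P3, P4} across the fragments never reaches {P6}.
P2, P6 → P3 is preserved.
P1 → P4, P6 is preserved.
P1, P4 → P2 is preserved.
P5 → P3 is preserved.
P5, P6 → P3 is preserved.

P2, P3, P4 → P6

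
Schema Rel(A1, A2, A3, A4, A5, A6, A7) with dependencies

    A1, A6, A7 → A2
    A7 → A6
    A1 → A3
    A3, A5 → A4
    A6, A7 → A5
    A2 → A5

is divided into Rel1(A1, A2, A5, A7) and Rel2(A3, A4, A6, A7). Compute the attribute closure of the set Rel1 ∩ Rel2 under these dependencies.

A5, A6, A7

Rel1 ∩ Rel2 = {A7}.
A7 → A6 applies, adding A6
A6, A7 → A5 applies, adding A5
Closure: {A5, A6, A7}.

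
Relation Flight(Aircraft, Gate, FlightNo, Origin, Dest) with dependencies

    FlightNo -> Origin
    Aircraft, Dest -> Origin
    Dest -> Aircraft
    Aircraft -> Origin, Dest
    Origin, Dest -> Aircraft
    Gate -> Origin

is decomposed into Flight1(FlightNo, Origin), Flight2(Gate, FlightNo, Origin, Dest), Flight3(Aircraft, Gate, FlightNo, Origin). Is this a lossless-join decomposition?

Chase test. Columns are Aircraft, Gate, FlightNo, Origin, Dest; row i has aⱼ where attribute j ∈ Flighti, else bᵢⱼ.
Initial tableau (one row per fragment):
  row 1: b11 b12 a3 a4 b15
  row 2: b21 a2 a3 a4 a5
  row 3: a1 a2 a3 a4 b35
No row becomes fully distinguished — the join is lossy.

No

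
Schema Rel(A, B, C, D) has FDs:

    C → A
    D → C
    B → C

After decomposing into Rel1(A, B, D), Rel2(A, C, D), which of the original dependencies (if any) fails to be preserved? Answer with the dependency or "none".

B → C

Check B → C: no single fragment contains all of {B, C}, and the restricted closure of {B} across the fragments never reaches {C}.
C → A is preserved.
D → C is preserved.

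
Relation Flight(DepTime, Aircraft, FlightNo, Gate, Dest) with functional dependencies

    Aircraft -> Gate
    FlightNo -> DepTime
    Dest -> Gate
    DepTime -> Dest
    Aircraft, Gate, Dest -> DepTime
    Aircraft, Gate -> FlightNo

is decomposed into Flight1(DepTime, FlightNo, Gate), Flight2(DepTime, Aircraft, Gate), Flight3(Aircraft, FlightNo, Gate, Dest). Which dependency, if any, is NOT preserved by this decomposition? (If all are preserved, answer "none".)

DepTime -> Dest

Check DepTime → Dest: no single fragment contains all of {DepTime, Dest}, and the restricted closure of {DepTime} across the fragments never reaches {Dest}.
Aircraft → Gate is preserved.
FlightNo → DepTime is preserved.
Dest → Gate is preserved.
Aircraft, Gate, Dest → DepTime is preserved.
Aircraft, Gate → FlightNo is preserved.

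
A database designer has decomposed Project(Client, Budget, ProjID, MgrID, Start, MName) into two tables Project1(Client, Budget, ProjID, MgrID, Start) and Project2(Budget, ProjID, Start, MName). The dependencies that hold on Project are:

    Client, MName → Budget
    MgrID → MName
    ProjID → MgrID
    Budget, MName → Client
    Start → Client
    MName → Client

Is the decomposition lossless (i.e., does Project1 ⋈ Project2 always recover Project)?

Yes

Common attributes: Project1 ∩ Project2 = {Budget, ProjID, Start}.
Closure of {Budget, ProjID, Start}: ProjID → MgrID applies, adding MgrID; Start → Client applies, adding Client; MgrID → MName applies, adding MName. So (Budget, ProjID, Start)⁺ = {Client, Budget, ProjID, MgrID, Start, MName}.
This closure contains every attribute of Project1, so Project1 ∩ Project2 → Project1. The join is lossless.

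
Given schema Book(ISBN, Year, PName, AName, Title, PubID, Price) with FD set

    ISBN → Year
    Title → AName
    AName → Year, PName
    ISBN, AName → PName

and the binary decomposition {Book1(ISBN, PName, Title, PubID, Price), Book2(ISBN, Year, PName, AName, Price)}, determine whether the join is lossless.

No

Common attributes: Book1 ∩ Book2 = {ISBN, PName, Price}.
Closure of {ISBN, PName, Price}: ISBN → Year applies, adding Year. So (ISBN, PName, Price)⁺ = {ISBN, Year, PName, Price}.
The closure contains neither all of Book1 = {ISBN, PName, Title, PubID, Price} nor all of Book2 = {ISBN, Year, PName, AName, Price}, so the common attributes are not a superkey of either fragment. The join is lossy.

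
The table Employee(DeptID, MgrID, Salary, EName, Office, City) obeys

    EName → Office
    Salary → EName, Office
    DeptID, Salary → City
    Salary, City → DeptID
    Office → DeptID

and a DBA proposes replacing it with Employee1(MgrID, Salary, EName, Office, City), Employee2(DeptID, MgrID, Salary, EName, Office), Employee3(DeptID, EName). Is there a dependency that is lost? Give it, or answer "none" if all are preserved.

EName → Office lies within Employee1.
Salary → EName, Office lies within Employee1.
DeptID, Salary → City: restricted closure across fragments reaches City.
Salary, City → DeptID: restricted closure across fragments reaches DeptID.
Office → DeptID lies within Employee2.
Every dependency is enforceable on the fragments, so the decomposition is dependency-preserving.

none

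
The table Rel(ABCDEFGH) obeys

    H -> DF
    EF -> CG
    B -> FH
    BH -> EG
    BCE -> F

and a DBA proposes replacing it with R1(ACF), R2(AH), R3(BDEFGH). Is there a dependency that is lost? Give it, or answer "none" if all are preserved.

EF -> CG

Check EF → CG: no single fragment contains all of {CEFG}, and the restricted closure of {EF} across the fragments never reaches {CG}.
H → DF is preserved.
B → FH is preserved.
BH → EG is preserved.
BCE → F is preserved.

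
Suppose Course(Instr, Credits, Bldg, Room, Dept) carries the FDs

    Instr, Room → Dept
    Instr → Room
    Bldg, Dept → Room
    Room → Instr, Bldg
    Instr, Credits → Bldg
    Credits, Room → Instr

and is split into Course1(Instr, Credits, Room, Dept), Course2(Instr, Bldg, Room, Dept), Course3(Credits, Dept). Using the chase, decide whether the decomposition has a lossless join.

Yes

Chase test. Columns are Instr, Credits, Bldg, Room, Dept; row i has aⱼ where attribute j ∈ Coursei, else bᵢⱼ.
Initial tableau (one row per fragment):
  row 1: a1 a2 b13 a4 a5
  row 2: a1 b22 a3 a4 a5
  row 3: b31 a2 b33 b34 a5
Rows 1 and 2 agree on Room; apply Room→Instr, Bldg and equate their Instr, Bldg entries.
Row 1 is now all distinguished symbols — the join is lossless.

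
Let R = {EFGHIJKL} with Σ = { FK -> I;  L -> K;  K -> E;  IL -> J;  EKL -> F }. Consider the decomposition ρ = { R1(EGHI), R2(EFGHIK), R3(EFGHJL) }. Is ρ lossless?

No

Chase test. Columns are EFGHIJKL; row i has aⱼ where attribute j ∈ Ri, else bᵢⱼ.
Initial tableau (one row per fragment):
  row 1: a1 b12 a3 a4 a5 b16 b17 b18
  row 2: a1 a2 a3 a4 a5 b26 a7 b28
  row 3: a1 a2 a3 a4 b35 a6 b37 a8
No row becomes fully distinguished — the join is lossy.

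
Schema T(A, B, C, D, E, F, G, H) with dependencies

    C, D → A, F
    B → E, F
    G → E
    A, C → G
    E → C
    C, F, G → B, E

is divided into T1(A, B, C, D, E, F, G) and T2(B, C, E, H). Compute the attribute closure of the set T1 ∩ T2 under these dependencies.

B, C, E, F

T1 ∩ T2 = {B, C, E}.
B → E, F applies, adding F
Closure: {B, C, E, F}.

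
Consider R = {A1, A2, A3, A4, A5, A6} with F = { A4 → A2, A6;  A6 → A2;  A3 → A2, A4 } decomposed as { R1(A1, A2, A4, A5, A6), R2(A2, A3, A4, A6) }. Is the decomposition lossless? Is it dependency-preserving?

lossy but dependency-preserving

Lossless test: (A2, A4, A6)⁺ = {A2, A4, A6}, which is a superkey of neither fragment — lossy.
Dependency preservation: every FD's attributes lie within a single fragment, so each can be enforced locally — preserved.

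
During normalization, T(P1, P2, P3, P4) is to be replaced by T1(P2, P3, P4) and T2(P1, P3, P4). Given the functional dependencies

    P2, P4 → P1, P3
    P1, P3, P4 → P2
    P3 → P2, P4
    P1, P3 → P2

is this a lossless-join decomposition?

Yes

Common attributes: T1 ∩ T2 = {P3, P4}.
Closure of {P3, P4}: P3 → P2, P4 applies, adding P2; P2, P4 → P1, P3 applies, adding P1. So (P3, P4)⁺ = {P1, P2, P3, P4}.
This closure contains every attribute of T1, so T1 ∩ T2 → T1. The join is lossless.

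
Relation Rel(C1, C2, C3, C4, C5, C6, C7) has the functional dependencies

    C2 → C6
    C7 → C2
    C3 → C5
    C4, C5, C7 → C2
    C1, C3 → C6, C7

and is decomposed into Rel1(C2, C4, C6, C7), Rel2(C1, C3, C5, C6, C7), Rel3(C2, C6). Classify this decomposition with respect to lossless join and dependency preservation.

Lossless test (chase): Rows 1 and 2 agree on C7; apply C7→C2 and equate their C2 entries. No row becomes fully distinguished — the join is lossy.
Dependency preservation: C4, C5, C7 → C2 is not contained in any single fragment, but the restricted closure of its left-hand side across the fragments still reaches the right-hand side; the remaining FDs each lie inside some fragment. All dependencies are preserved.

lossy but dependency-preserving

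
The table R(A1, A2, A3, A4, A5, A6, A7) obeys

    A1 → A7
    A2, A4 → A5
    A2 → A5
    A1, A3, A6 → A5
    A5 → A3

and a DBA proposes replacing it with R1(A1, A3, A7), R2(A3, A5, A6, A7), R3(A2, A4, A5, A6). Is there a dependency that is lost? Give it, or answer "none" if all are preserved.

Check A1, A3, A6 → A5: no single fragment contains all of {A1, A3, A5, A6}, and the restricted closure of {A1, A3, A6} across the fragments never reaches {A5}.
A1 → A7 is preserved.
A2, A4 → A5 is preserved.
A2 → A5 is preserved.
A5 → A3 is preserved.

A1, A3, A6 → A5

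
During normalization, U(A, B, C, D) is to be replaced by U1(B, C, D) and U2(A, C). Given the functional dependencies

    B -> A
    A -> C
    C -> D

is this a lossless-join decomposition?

Common attributes: U1 ∩ U2 = {C}.
Closure of {C}: C → D applies, adding D. So (C)⁺ = {C, D}.
The closure contains neither all of U1 = {B, C, D} nor all of U2 = {A, C}, so the common attributes are not a superkey of either fragment. The join is lossy.

No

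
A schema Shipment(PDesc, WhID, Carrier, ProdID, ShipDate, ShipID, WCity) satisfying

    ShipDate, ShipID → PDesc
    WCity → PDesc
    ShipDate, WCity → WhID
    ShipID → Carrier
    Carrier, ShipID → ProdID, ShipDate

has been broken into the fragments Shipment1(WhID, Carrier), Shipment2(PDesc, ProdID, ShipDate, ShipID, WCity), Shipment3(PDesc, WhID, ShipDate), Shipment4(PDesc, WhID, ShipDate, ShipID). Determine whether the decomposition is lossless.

Chase test. Columns are PDesc, WhID, Carrier, ProdID, ShipDate, ShipID, WCity; row i has aⱼ where attribute j ∈ Shipmenti, else bᵢⱼ.
Initial tableau (one row per fragment):
  row 1: b11 a2 a3 b14 b15 b16 b17
  row 2: a1 b22 b23 a4 a5 a6 a7
  row 3: a1 a2 b33 b34 a5 b36 b37
  row 4: a1 a2 b43 b44 a5 a6 b47
Rows 2 and 4 agree on ShipID; apply ShipID→Carrier and equate their Carrier entries.
Rows 2 and 4 agree on Carrier, ShipID; apply Carrier, ShipID→ProdID, ShipDate and equate their ProdID, ShipDate entries.
No row becomes fully distinguished — the join is lossy.

No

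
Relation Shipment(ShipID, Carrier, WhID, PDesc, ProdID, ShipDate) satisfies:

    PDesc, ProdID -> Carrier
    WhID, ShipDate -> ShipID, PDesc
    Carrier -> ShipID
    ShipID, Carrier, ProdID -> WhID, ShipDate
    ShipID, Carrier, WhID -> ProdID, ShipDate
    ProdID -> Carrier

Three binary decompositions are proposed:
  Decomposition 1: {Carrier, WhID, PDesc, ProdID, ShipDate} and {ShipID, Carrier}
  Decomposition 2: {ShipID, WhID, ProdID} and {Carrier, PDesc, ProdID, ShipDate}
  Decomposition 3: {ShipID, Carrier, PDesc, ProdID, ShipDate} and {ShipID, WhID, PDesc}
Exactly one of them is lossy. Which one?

Decomposition 1: common = {Carrier}, closure = {ShipID, Carrier} → lossless.
Decomposition 2: common = {ProdID}, closure = {ShipID, Carrier, WhID, PDesc, ProdID, ShipDate} → lossless.
Decomposition 3: common = {ShipID, PDesc}, closure = {ShipID, PDesc} → lossy.

Decomposition 3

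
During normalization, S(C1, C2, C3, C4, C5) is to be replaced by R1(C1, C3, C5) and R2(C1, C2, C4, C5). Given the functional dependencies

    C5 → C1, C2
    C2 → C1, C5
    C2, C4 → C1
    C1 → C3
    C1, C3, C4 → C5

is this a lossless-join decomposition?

Yes

Common attributes: R1 ∩ R2 = {C1, C5}.
Closure of {C1, C5}: C5 → C1, C2 applies, adding C2; C1 → C3 applies, adding C3. So (C1, C5)⁺ = {C1, C2, C3, C5}.
This closure contains every attribute of R1, so R1 ∩ R2 → R1. The join is lossless.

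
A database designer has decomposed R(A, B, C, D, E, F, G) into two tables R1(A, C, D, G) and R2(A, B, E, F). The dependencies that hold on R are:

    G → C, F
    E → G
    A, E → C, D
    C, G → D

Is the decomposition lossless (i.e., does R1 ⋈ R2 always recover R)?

Common attributes: R1 ∩ R2 = {A}.
No dependency enlarges {A}, so (A)⁺ = {A}.
The closure contains neither all of R1 = {A, C, D, G} nor all of R2 = {A, B, E, F}, so the common attributes are not a superkey of either fragment. The join is lossy.

No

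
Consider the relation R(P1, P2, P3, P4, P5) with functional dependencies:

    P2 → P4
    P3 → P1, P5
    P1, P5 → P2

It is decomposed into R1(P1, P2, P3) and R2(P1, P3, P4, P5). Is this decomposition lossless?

Common attributes: R1 ∩ R2 = {P1, P3}.
Closure of {P1, P3}: P3 → P1, P5 applies, adding P5; P1, P5 → P2 applies, adding P2; P2 → P4 applies, adding P4. So (P1, P3)⁺ = {P1, P2, P3, P4, P5}.
This closure contains every attribute of R1, so R1 ∩ R2 → R1. The join is lossless.

Yes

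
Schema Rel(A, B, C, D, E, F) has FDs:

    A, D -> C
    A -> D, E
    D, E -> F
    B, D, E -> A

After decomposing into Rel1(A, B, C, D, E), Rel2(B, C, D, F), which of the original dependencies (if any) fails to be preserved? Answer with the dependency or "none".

D, E -> F

Check D, E → F: no single fragment contains all of {D, E, F}, and the restricted closure of {D, E} across the fragments never reaches {F}.
A, D → C is preserved.
A → D, E is preserved.
B, D, E → A is preserved.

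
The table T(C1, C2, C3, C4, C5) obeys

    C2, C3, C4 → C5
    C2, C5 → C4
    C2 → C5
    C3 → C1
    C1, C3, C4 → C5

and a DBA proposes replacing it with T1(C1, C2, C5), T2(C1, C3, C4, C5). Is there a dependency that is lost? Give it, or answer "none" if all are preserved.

C2, C5 → C4

Check C2, C5 → C4: no single fragment contains all of {C2, C4, C5}, and the restricted closure of {C2, C5} across the fragments never reaches {C4}.
C2, C3, C4 → C5 is preserved.
C2 → C5 is preserved.
C3 → C1 is preserved.
C1, C3, C4 → C5 is preserved.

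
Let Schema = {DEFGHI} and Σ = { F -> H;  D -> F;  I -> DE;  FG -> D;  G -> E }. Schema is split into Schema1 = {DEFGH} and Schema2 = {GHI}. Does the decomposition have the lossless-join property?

No

Common attributes: Schema1 ∩ Schema2 = {GH}.
Closure of {GH}: G → E applies, adding E. So (GH)⁺ = {EGH}.
The closure contains neither all of Schema1 = {DEFGH} nor all of Schema2 = {GHI}, so the common attributes are not a superkey of either fragment. The join is lossy.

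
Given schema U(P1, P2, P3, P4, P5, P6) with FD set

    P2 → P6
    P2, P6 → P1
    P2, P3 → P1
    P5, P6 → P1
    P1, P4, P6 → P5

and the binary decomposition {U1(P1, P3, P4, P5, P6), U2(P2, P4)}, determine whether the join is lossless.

Common attributes: U1 ∩ U2 = {P4}.
No dependency enlarges {P4}, so (P4)⁺ = {P4}.
The closure contains neither all of U1 = {P1, P3, P4, P5, P6} nor all of U2 = {P2, P4}, so the common attributes are not a superkey of either fragment. The join is lossy.

No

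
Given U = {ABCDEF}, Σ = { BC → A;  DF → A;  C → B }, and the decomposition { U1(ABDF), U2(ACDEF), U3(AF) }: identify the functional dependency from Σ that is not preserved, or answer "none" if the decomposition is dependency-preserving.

Check C → B: no single fragment contains all of {BC}, and the restricted closure of {C} across the fragments never reaches {B}.
BC → A is preserved.
DF → A is preserved.

C → B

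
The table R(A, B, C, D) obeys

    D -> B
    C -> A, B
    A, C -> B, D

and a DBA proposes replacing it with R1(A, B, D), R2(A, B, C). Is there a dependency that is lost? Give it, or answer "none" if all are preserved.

A, C -> B, D

Check A, C → B, D: no single fragment contains all of {A, B, C, D}, and the restricted closure of {A, C} across the fragments never reaches {B, D}.
D → B is preserved.
C → A, B is preserved.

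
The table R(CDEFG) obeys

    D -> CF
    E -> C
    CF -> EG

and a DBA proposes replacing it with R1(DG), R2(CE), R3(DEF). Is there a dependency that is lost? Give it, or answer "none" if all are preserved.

CF -> EG

Check CF → EG: no single fragment contains all of {CEFG}, and the restricted closure of {CF} across the fragments never reaches {EG}.
D → CF is preserved.
E → C is preserved.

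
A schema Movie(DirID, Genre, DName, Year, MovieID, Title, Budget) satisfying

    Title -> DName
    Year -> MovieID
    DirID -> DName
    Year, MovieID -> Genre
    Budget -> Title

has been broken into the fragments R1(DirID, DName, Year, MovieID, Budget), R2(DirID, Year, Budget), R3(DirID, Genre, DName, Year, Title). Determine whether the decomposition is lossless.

No

Chase test. Columns are DirID, Genre, DName, Year, MovieID, Title, Budget; row i has aⱼ where attribute j ∈ Ri, else bᵢⱼ.
Initial tableau (one row per fragment):
  row 1: a1 b12 a3 a4 a5 b16 a7
  row 2: a1 b22 b23 a4 b25 b26 a7
  row 3: a1 a2 a3 a4 b35 a6 b37
Rows 1 and 2 agree on Year; apply Year→MovieID and equate their MovieID entries.
Rows 1 and 3 agree on Year; apply Year→MovieID and equate their MovieID entries.
Rows 1 and 2 agree on DirID; apply DirID→DName and equate their DName entries.
Rows 1 and 2 agree on Year, MovieID; apply Year, MovieID→Genre and equate their Genre entries.
Rows 1 and 3 agree on Year, MovieID; apply Year, MovieID→Genre and equate their Genre entries.
Rows 1 and 2 agree on Budget; apply Budget→Title and equate their Title entries.
No row becomes fully distinguished — the join is lossy.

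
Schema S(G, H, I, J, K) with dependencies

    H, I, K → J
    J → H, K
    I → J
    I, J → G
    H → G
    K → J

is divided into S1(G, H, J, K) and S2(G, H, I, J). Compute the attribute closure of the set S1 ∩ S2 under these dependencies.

S1 ∩ S2 = {G, H, J}.
J → H, K applies, adding K
Closure: {G, H, J, K}.

G, H, J, K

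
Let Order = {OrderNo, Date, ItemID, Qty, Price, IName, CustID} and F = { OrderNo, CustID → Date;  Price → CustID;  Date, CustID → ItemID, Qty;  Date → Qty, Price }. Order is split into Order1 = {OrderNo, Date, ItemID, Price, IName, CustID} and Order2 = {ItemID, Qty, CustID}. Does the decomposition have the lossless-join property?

Common attributes: Order1 ∩ Order2 = {ItemID, CustID}.
No dependency enlarges {ItemID, CustID}, so (ItemID, CustID)⁺ = {ItemID, CustID}.
The closure contains neither all of Order1 = {OrderNo, Date, ItemID, Price, IName, CustID} nor all of Order2 = {ItemID, Qty, CustID}, so the common attributes are not a superkey of either fragment. The join is lossy.

No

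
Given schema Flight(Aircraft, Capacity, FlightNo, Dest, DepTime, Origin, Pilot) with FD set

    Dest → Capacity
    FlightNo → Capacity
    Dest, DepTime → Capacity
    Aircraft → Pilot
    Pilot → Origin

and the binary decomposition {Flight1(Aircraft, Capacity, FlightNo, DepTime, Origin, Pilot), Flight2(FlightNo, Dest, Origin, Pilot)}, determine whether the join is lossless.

No

Common attributes: Flight1 ∩ Flight2 = {FlightNo, Origin, Pilot}.
Closure of {FlightNo, Origin, Pilot}: FlightNo → Capacity applies, adding Capacity. So (FlightNo, Origin, Pilot)⁺ = {Capacity, FlightNo, Origin, Pilot}.
The closure contains neither all of Flight1 = {Aircraft, Capacity, FlightNo, DepTime, Origin, Pilot} nor all of Flight2 = {FlightNo, Dest, Origin, Pilot}, so the common attributes are not a superkey of either fragment. The join is lossy.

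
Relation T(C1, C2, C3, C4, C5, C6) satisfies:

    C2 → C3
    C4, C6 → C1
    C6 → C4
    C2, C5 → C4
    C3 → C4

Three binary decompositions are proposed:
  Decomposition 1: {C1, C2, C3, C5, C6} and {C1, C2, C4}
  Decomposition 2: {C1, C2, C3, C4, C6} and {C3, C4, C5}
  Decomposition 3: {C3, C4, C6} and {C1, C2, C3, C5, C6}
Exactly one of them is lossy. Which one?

Decomposition 1: common = {C1, C2}, closure = {C1, C2, C3, C4} → lossless.
Decomposition 2: common = {C3, C4}, closure = {C3, C4} → lossy.
Decomposition 3: common = {C3, C6}, closure = {C1, C3, C4, C6} → lossless.

Decomposition 2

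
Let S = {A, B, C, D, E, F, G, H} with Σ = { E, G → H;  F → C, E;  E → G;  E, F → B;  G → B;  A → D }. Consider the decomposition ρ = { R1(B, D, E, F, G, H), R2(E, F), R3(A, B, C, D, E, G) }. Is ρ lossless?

No

Chase test. Columns are A, B, C, D, E, F, G, H; row i has aⱼ where attribute j ∈ Ri, else bᵢⱼ.
Initial tableau (one row per fragment):
  row 1: b11 a2 b13 a4 a5 a6 a7 a8
  row 2: b21 b22 b23 b24 a5 a6 b27 b28
  row 3: a1 a2 a3 a4 a5 b36 a7 b38
Rows 1 and 3 agree on E, G; apply E, G→H and equate their H entries.
Rows 1 and 2 agree on F; apply F→C, E and equate their C, E entries.
Rows 1 and 2 agree on E; apply E→G and equate their G entries.
Rows 1 and 2 agree on E, F; apply E, F→B and equate their B entries.
Rows 1 and 2 agree on E, G; apply E, G→H and equate their H entries.
No row becomes fully distinguished — the join is lossy.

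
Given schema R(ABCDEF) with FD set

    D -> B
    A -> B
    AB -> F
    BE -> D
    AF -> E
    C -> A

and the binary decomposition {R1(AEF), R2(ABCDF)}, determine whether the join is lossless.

Common attributes: R1 ∩ R2 = {AF}.
Closure of {AF}: A → B applies, adding B; AF → E applies, adding E; BE → D applies, adding D. So (AF)⁺ = {ABDEF}.
This closure contains every attribute of R1, so R1 ∩ R2 → R1. The join is lossless.

Yes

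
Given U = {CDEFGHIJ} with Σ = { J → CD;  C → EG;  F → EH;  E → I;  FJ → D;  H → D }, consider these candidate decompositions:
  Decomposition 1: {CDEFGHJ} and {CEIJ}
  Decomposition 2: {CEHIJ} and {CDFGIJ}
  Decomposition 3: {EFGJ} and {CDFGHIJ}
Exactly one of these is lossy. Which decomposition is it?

Decomposition 1: common = {CEJ}, closure = {CDEGIJ} → lossless.
Decomposition 2: common = {CIJ}, closure = {CDEGIJ} → lossy.
Decomposition 3: common = {FGJ}, closure = {CDEFGHIJ} → lossless.

Decomposition 2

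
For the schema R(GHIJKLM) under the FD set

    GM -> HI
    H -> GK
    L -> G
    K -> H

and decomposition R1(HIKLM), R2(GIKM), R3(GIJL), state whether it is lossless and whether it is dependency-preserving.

lossy but dependency-preserving

Lossless test (chase): Rows 1 and 3 agree on L; apply L→G and equate their G entries. Rows 1 and 2 agree on K; apply K→H and equate their H entries. No row becomes fully distinguished — the join is lossy.
Dependency preservation: GM → HI; H → GK are not contained in any single fragment, but the restricted closure of each left-hand side across the fragments still reaches the right-hand side; the remaining FDs each lie inside some fragment. All dependencies are preserved.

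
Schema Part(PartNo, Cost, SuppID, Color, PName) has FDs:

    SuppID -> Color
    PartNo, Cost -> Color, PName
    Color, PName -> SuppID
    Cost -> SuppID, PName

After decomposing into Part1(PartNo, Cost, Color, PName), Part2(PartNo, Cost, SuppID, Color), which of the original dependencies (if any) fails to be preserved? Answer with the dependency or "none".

Check Color, PName → SuppID: no single fragment contains all of {SuppID, Color, PName}, and the restricted closure of {Color, PName} across the fragments never reaches {SuppID}.
SuppID → Color is preserved.
PartNo, Cost → Color, PName is preserved.
Cost → SuppID, PName is preserved.

Color, PName -> SuppID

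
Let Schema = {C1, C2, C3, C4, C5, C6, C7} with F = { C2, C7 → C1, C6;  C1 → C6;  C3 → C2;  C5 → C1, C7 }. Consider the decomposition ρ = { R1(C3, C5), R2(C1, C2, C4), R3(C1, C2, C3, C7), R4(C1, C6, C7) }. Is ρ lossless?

No

Chase test. Columns are C1, C2, C3, C4, C5, C6, C7; row i has aⱼ where attribute j ∈ Ri, else bᵢⱼ.
Initial tableau (one row per fragment):
  row 1: b11 b12 a3 b14 a5 b16 b17
  row 2: a1 a2 b23 a4 b25 b26 b27
  row 3: a1 a2 a3 b34 b35 b36 a7
  row 4: a1 b42 b43 b44 b45 a6 a7
Rows 2 and 3 agree on C1; apply C1→C6 and equate their C6 entries.
Rows 2 and 4 agree on C1; apply C1→C6 and equate their C6 entries.
Rows 1 and 3 agree on C3; apply C3→C2 and equate their C2 entries.
No row becomes fully distinguished — the join is lossy.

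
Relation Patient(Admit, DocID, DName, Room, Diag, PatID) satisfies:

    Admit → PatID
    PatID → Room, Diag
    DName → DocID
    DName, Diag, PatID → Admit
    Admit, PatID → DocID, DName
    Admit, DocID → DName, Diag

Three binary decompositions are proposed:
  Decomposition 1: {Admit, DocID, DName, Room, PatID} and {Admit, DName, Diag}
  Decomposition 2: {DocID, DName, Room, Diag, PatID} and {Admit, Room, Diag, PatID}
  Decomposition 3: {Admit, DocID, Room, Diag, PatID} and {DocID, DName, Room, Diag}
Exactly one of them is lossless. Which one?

Decomposition 1

Decomposition 1: common = {Admit, DName}, closure = {Admit, DocID, DName, Room, Diag, PatID} → lossless.
Decomposition 2: common = {Room, Diag, PatID}, closure = {Room, Diag, PatID} → lossy.
Decomposition 3: common = {DocID, Room, Diag}, closure = {DocID, Room, Diag} → lossy.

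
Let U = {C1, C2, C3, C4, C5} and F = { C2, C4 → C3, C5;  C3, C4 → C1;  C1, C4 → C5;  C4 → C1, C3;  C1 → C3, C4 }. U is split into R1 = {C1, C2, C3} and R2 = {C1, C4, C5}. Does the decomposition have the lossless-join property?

Common attributes: R1 ∩ R2 = {C1}.
Closure of {C1}: C1 → C3, C4 applies, adding C3, C4; C1, C4 → C5 applies, adding C5. So (C1)⁺ = {C1, C3, C4, C5}.
This closure contains every attribute of R2, so R1 ∩ R2 → R2. The join is lossless.

Yes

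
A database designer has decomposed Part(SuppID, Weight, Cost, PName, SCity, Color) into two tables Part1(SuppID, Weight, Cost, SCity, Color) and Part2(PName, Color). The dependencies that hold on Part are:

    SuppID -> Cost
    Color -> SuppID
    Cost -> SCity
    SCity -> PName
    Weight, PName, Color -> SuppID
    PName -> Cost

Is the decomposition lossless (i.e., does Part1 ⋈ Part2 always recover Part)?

Common attributes: Part1 ∩ Part2 = {Color}.
Closure of {Color}: Color → SuppID applies, adding SuppID; SuppID → Cost applies, adding Cost; Cost → SCity applies, adding SCity; SCity → PName applies, adding PName. So (Color)⁺ = {SuppID, Cost, PName, SCity, Color}.
This closure contains every attribute of Part2, so Part1 ∩ Part2 → Part2. The join is lossless.

Yes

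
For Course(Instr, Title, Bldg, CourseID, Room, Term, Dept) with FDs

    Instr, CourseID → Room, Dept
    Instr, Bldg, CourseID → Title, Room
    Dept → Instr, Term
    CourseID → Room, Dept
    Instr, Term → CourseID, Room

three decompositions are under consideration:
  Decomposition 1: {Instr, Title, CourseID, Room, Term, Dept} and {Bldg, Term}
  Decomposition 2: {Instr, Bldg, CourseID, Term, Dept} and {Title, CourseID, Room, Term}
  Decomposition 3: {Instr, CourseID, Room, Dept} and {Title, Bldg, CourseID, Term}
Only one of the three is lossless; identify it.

Decomposition 1: common = {Term}, closure = {Term} → lossy.
Decomposition 2: common = {CourseID, Term}, closure = {Instr, CourseID, Room, Term, Dept} → lossy.
Decomposition 3: common = {CourseID}, closure = {Instr, CourseID, Room, Term, Dept} → lossless.

Decomposition 3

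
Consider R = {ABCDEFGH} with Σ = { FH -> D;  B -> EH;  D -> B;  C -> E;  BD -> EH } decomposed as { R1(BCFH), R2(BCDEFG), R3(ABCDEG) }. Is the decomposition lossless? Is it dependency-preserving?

Lossless test (chase): Rows 1 and 2 agree on B; apply B→EH and equate their EH entries. Rows 1 and 3 agree on B; apply B→EH and equate their EH entries. Rows 1 and 2 agree on FH; apply FH→D and equate their D entries. No row becomes fully distinguished — the join is lossy.
Dependency preservation: FH → D; B → EH; BD → EH are not contained in any single fragment, but the restricted closure of each left-hand side across the fragments still reaches the right-hand side; the remaining FDs each lie inside some fragment. All dependencies are preserved.

lossy but dependency-preserving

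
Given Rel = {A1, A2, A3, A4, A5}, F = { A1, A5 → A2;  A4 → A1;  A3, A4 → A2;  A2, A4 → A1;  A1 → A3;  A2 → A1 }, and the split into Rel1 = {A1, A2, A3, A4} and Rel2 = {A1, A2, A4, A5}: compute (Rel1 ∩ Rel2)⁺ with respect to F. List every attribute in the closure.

A1, A2, A3, A4

Rel1 ∩ Rel2 = {A1, A2, A4}.
A1 → A3 applies, adding A3
Closure: {A1, A2, A3, A4}.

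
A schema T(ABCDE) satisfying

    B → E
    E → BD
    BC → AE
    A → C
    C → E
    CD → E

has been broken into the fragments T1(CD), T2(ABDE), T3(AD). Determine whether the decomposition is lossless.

No

Chase test. Columns are ABCDE; row i has aⱼ where attribute j ∈ Ti, else bᵢⱼ.
Initial tableau (one row per fragment):
  row 1: b11 b12 a3 a4 b15
  row 2: a1 a2 b23 a4 a5
  row 3: a1 b32 b33 a4 b35
Rows 2 and 3 agree on A; apply A→C and equate their C entries.
Rows 2 and 3 agree on C; apply C→E and equate their E entries.
Rows 2 and 3 agree on E; apply E→BD and equate their BD entries.
No row becomes fully distinguished — the join is lossy.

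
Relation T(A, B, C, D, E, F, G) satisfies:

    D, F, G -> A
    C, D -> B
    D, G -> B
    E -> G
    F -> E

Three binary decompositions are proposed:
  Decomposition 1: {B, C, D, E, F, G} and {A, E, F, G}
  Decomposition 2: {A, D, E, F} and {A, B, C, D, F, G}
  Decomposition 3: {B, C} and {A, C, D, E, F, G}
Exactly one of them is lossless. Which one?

Decomposition 1: common = {E, F, G}, closure = {E, F, G} → lossy.
Decomposition 2: common = {A, D, F}, closure = {A, B, D, E, F, G} → lossless.
Decomposition 3: common = {C}, closure = {C} → lossy.

Decomposition 2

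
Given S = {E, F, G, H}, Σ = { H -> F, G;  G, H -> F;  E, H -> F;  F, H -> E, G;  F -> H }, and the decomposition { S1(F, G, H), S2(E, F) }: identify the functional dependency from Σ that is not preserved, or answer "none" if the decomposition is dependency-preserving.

none

H → F, G lies within S1.
G, H → F lies within S1.
E, H → F: restricted closure across fragments reaches F.
F, H → E, G: restricted closure across fragments reaches E, G.
F → H lies within S1.
Every dependency is enforceable on the fragments, so the decomposition is dependency-preserving.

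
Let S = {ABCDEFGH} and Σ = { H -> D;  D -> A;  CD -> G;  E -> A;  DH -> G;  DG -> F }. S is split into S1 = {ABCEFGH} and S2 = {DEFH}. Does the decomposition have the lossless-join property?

Yes

Common attributes: S1 ∩ S2 = {EFH}.
Closure of {EFH}: H → D applies, adding D; D → A applies, adding A; DH → G applies, adding G. So (EFH)⁺ = {ADEFGH}.
This closure contains every attribute of S2, so S1 ∩ S2 → S2. The join is lossless.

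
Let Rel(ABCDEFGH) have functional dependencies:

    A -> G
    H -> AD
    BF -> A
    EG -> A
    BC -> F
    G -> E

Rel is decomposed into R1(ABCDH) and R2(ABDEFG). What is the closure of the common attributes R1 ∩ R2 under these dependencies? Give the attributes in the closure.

ABDEG

R1 ∩ R2 = {ABD}.
A → G applies, adding G
G → E applies, adding E
Closure: {ABDEG}.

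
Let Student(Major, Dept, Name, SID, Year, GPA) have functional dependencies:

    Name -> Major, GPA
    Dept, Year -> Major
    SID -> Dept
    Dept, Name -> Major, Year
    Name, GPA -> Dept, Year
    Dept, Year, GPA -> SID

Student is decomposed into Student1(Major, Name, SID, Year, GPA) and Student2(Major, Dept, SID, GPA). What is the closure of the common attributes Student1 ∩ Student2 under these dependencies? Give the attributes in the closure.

Major, Dept, SID, GPA

Student1 ∩ Student2 = {Major, SID, GPA}.
SID → Dept applies, adding Dept
Closure: {Major, Dept, SID, GPA}.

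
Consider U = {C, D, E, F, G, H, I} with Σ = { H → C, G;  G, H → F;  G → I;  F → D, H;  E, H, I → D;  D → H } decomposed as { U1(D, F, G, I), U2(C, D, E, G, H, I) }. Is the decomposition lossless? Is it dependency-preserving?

lossless and dependency-preserving

Lossless test: (D, G, I)⁺ = {C, D, F, G, H, I}, which contains all of one fragment — lossless.
Dependency preservation: G, H → F; F → D, H are not contained in any single fragment, but the restricted closure of each left-hand side across the fragments still reaches the right-hand side; the remaining FDs each lie inside some fragment. All dependencies are preserved.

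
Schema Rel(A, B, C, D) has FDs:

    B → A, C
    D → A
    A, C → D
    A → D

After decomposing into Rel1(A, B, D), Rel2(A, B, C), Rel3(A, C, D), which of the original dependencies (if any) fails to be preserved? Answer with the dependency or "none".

B → A, C lies within Rel2.
D → A lies within Rel1.
A, C → D lies within Rel3.
A → D lies within Rel1.
Every dependency is enforceable on the fragments, so the decomposition is dependency-preserving.

none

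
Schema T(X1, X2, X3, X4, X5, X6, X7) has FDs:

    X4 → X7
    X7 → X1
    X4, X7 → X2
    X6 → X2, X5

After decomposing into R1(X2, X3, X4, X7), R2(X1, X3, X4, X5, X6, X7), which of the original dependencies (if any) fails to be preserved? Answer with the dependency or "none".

X6 → X2, X5

Check X6 → X2, X5: no single fragment contains all of {X2, X5, X6}, and the restricted closure of {X6} across the fragments never reaches {X2, X5}.
X4 → X7 is preserved.
X7 → X1 is preserved.
X4, X7 → X2 is preserved.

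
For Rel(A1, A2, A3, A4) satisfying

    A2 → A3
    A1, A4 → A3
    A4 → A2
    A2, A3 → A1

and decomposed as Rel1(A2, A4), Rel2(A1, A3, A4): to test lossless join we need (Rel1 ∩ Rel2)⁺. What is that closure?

Rel1 ∩ Rel2 = {A4}.
A4 → A2 applies, adding A2
A2 → A3 applies, adding A3
A2, A3 → A1 applies, adding A1
Closure: {A1, A2, A3, A4}.

A1, A2, A3, A4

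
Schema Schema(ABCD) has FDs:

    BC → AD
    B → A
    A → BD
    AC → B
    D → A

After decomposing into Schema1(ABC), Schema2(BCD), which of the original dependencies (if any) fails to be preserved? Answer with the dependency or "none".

BC → AD: restricted closure across fragments reaches AD.
B → A lies within Schema1.
A → BD: restricted closure across fragments reaches BD.
AC → B lies within Schema1.
D → A: restricted closure across fragments reaches A.
Every dependency is enforceable on the fragments, so the decomposition is dependency-preserving.

none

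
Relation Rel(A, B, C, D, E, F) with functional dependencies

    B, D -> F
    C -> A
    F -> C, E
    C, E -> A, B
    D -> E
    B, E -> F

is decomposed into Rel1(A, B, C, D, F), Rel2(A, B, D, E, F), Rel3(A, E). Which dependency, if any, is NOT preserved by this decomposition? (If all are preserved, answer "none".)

C, E -> A, B

Check C, E → A, B: no single fragment contains all of {A, B, C, E}, and the restricted closure of {C, E} across the fragments never reaches {A, B}.
B, D → F is preserved.
C → A is preserved.
F → C, E is preserved.
D → E is preserved.
B, E → F is preserved.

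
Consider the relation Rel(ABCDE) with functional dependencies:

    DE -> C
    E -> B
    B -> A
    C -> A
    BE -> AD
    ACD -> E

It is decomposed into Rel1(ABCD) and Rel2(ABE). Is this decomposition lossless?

Common attributes: Rel1 ∩ Rel2 = {AB}.
No dependency enlarges {AB}, so (AB)⁺ = {AB}.
The closure contains neither all of Rel1 = {ABCD} nor all of Rel2 = {ABE}, so the common attributes are not a superkey of either fragment. The join is lossy.

No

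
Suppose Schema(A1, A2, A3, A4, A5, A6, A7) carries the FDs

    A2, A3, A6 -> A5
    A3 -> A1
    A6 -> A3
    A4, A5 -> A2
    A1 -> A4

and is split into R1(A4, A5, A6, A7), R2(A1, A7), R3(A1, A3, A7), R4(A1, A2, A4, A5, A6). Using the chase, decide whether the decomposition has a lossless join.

Chase test. Columns are A1, A2, A3, A4, A5, A6, A7; row i has aⱼ where attribute j ∈ Ri, else bᵢⱼ.
Initial tableau (one row per fragment):
  row 1: b11 b12 b13 a4 a5 a6 a7
  row 2: a1 b22 b23 b24 b25 b26 a7
  row 3: a1 b32 a3 b34 b35 b36 a7
  row 4: a1 a2 b43 a4 a5 a6 b47
Rows 1 and 4 agree on A6; apply A6→A3 and equate their A3 entries.
Rows 1 and 4 agree on A4, A5; apply A4, A5→A2 and equate their A2 entries.
Rows 2 and 3 agree on A1; apply A1→A4 and equate their A4 entries.
Rows 2 and 4 agree on A1; apply A1→A4 and equate their A4 entries.
Rows 1 and 4 agree on A3; apply A3→A1 and equate their A1 entries.
No row becomes fully distinguished — the join is lossy.

No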